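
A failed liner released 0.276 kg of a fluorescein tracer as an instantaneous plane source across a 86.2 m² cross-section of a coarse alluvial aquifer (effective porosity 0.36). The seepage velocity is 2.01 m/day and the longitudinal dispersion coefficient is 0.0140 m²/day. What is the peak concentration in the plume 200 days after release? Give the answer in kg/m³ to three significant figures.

The peak of an instantaneous 1D plume sits at x = vt; there the Gaussian factor is 1 and C_max = M/(n_e·A·√(4πDt)), where n_e·A is the pore area the mass is dissolved in.
√(4πDt) = √(4π × 0.0140 × 200) = 5.932 m, so C_max = 0.276/(0.36 × 86.2 × 5.932) = 0.00150 kg/m³.

0.00150 kg/m³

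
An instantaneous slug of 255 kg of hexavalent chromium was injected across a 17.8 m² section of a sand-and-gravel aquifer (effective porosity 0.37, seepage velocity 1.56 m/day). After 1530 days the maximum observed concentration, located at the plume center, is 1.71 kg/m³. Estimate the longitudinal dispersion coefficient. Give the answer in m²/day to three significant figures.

0.0267 m²/day

At the plume center C_max = M/(n_e·A·√(4πDt)), so D = M²/(4πt·(n_e·A·C_max)²).
n_e·A·C_max = 0.37 × 17.8 × 1.71 = 11.26 kg/m.
D = 255²/(4π × 1530 × 11.26²) = 0.0267 m²/day.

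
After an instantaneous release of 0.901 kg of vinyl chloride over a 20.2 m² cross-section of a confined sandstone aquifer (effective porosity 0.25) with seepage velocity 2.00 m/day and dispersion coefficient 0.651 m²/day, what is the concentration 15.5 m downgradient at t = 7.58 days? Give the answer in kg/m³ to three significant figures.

0.0225 kg/m³

For an instantaneous plane source, C(x,t) = M/(n_e·A·√(4πDt)) · exp(−(x−vt)²/(4Dt)), with n_e·A the pore (flow) area.
Plume center vt = 2.00 × 7.58 = 15.16 m, so the well at 15.5 m is 0.34 m downgradient of the peak.
√(4πDt) = 7.875 m, giving peak height M/(n_e·A·√(4πDt)) = 0.901/(0.25 × 20.2 × 7.875) = 0.02266 kg/m³.
(x−vt)²/(4Dt) = (0.34)²/(4 × 0.651 × 7.58) = 0.005857; exp(−0.005857) = 0.9942.
C = 0.02266 × 0.9942 = 0.0225 kg/m³.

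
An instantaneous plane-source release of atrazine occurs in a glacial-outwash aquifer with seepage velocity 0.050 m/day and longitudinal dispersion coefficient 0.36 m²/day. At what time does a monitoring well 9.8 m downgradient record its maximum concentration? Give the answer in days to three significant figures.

99.2 days

For the 1D instantaneous-source solution, setting ∂C/∂t = 0 at fixed x gives v²t² + 2Dt − x² = 0, so t = (√(D² + v²x²) − D)/v².
√(D² + v²x²) = √(0.36² + 0.050² × 9.8²) = 0.6080; v² = 0.0025.
t = (0.6080 − 0.36)/0.0025 = 99.2 days (vs. the pure-advection estimate x/v = 196 d).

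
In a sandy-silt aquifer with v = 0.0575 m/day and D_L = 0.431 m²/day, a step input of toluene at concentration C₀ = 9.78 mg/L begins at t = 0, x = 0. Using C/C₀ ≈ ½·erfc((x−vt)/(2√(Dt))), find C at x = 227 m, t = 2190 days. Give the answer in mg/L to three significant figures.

For a continuous step input, C/C₀ ≈ ½·erfc((x−vt)/(2√(Dt))).
vt = 0.0575 × 2190 = 125.925 m and 2√(Dt) = 2√(0.431 × 2190) = 61.45 m.
Argument (x−vt)/(2√(Dt)) = (227 − 125.925)/61.45 = 1.645; ½·erfc(1.645) = 0.009999.
C = 9.78 × 0.009999 = 0.0978 mg/L.

0.0978 mg/L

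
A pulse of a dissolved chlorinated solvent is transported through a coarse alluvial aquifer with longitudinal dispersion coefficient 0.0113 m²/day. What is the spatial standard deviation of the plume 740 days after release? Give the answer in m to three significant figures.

Dispersive spreading gives a Gaussian with σ² = 2Dt; advection only shifts the center.
σ = √(2 × 0.0113 × 740) = 4.09 m.

4.09 m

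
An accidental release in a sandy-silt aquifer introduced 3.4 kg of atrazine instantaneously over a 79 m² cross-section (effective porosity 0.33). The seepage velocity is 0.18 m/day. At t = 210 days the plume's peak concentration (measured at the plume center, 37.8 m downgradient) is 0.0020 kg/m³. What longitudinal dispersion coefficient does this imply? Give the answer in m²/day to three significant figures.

1.61 m²/day

At the plume center C_max = M/(n_e·A·√(4πDt)), so D = M²/(4πt·(n_e·A·C_max)²).
n_e·A·C_max = 0.33 × 79 × 0.0020 = 0.05214 kg/m.
D = 3.4²/(4π × 210 × 0.05214²) = 1.61 m²/day.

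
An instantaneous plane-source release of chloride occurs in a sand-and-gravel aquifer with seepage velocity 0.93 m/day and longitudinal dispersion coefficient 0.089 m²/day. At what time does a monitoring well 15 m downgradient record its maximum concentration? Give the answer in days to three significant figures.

16.0 days

For the 1D instantaneous-source solution, setting ∂C/∂t = 0 at fixed x gives v²t² + 2Dt − x² = 0, so t = (√(D² + v²x²) − D)/v².
√(D² + v²x²) = √(0.089² + 0.93² × 15²) = 13.95; v² = 0.8649.
t = (13.95 − 0.089)/0.8649 = 16.0 days (vs. the pure-advection estimate x/v = 16.1 d).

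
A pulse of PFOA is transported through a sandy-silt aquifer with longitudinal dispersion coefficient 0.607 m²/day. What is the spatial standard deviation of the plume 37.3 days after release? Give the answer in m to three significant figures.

Dispersive spreading gives a Gaussian with σ² = 2Dt; advection only shifts the center.
σ = √(2 × 0.607 × 37.3) = 6.73 m.

6.73 m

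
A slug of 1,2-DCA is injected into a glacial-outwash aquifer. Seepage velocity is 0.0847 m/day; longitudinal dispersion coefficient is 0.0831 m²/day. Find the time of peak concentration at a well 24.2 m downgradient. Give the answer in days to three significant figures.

274 days

For the 1D instantaneous-source solution, setting ∂C/∂t = 0 at fixed x gives v²t² + 2Dt − x² = 0, so t = (√(D² + v²x²) − D)/v².
√(D² + v²x²) = √(0.0831² + 0.0847² × 24.2²) = 2.051; v² = 0.00717409.
t = (2.051 − 0.0831)/0.00717409 = 274 days (vs. the pure-advection estimate x/v = 286 d).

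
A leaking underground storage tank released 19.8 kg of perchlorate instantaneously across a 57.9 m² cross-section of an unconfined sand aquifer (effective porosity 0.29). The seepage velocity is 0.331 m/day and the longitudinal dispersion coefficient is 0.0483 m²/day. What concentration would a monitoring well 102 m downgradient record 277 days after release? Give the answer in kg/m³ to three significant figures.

0.0125 kg/m³

For an instantaneous plane source, C(x,t) = M/(n_e·A·√(4πDt)) · exp(−(x−vt)²/(4Dt)), with n_e·A the pore (flow) area.
Plume center vt = 0.331 × 277 = 91.687 m, so the well at 102 m is 10.313 m downgradient of the peak.
√(4πDt) = 12.97 m, giving peak height M/(n_e·A·√(4πDt)) = 19.8/(0.29 × 57.9 × 12.97) = 0.09092 kg/m³.
(x−vt)²/(4Dt) = (10.313)²/(4 × 0.0483 × 277) = 1.987; exp(−1.987) = 0.1371.
C = 0.09092 × 0.1371 = 0.0125 kg/m³.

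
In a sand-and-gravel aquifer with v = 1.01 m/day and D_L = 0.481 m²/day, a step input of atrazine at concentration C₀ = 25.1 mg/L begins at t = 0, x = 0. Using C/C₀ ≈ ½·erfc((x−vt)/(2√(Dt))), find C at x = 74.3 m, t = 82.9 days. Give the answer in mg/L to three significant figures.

For a continuous step input, C/C₀ ≈ ½·erfc((x−vt)/(2√(Dt))).
vt = 1.01 × 82.9 = 83.729 m and 2√(Dt) = 2√(0.481 × 82.9) = 12.63 m.
Argument (x−vt)/(2√(Dt)) = (74.3 − 83.729)/12.63 = -0.7466; ½·erfc(-0.7466) = 0.8545.
C = 25.1 × 0.8545 = 21.4 mg/L.

21.4 mg/L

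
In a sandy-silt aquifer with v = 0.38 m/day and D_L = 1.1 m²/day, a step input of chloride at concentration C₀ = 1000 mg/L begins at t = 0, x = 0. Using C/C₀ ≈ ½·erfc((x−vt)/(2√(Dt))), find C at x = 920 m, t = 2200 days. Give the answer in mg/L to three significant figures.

For a continuous step input, C/C₀ ≈ ½·erfc((x−vt)/(2√(Dt))).
vt = 0.38 × 2200 = 836 m and 2√(Dt) = 2√(1.1 × 2200) = 98.39 m.
Argument (x−vt)/(2√(Dt)) = (920 − 836)/98.39 = 0.8537; ½·erfc(0.8537) = 0.1137.
C = 1000 × 0.1137 = 114 mg/L.

114 mg/L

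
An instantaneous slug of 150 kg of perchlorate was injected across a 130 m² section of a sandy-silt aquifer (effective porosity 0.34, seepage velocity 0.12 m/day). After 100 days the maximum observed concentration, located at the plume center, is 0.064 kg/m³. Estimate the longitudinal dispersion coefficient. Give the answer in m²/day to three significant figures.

At the plume center C_max = M/(n_e·A·√(4πDt)), so D = M²/(4πt·(n_e·A·C_max)²).
n_e·A·C_max = 0.34 × 130 × 0.064 = 2.829 kg/m.
D = 150²/(4π × 100 × 2.829²) = 2.24 m²/day.

2.24 m²/day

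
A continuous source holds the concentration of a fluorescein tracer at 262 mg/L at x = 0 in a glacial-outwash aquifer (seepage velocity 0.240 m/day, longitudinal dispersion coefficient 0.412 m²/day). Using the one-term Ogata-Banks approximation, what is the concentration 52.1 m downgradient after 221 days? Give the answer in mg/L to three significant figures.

For a continuous step input, C/C₀ ≈ ½·erfc((x−vt)/(2√(Dt))).
vt = 0.240 × 221 = 53.04 m and 2√(Dt) = 2√(0.412 × 221) = 19.08 m.
Argument (x−vt)/(2√(Dt)) = (52.1 − 53.04)/19.08 = -0.04927; ½·erfc(-0.04927) = 0.5278.
C = 262 × 0.5278 = 138 mg/L.

138 mg/L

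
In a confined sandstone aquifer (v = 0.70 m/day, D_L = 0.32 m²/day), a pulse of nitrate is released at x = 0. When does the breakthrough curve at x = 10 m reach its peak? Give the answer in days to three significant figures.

For the 1D instantaneous-source solution, setting ∂C/∂t = 0 at fixed x gives v²t² + 2Dt − x² = 0, so t = (√(D² + v²x²) − D)/v².
√(D² + v²x²) = √(0.32² + 0.70² × 10²) = 7.007; v² = 0.49.
t = (7.007 − 0.32)/0.49 = 13.6 days (vs. the pure-advection estimate x/v = 14.3 d).

13.6 days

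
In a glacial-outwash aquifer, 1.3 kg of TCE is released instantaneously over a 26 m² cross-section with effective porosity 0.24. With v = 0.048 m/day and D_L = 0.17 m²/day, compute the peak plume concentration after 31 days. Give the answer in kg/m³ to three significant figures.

0.0256 kg/m³

The peak of an instantaneous 1D plume sits at x = vt; there the Gaussian factor is 1 and C_max = M/(n_e·A·√(4πDt)), where n_e·A is the pore area the mass is dissolved in.
√(4πDt) = √(4π × 0.17 × 31) = 8.138 m, so C_max = 1.3/(0.24 × 26 × 8.138) = 0.0256 kg/m³.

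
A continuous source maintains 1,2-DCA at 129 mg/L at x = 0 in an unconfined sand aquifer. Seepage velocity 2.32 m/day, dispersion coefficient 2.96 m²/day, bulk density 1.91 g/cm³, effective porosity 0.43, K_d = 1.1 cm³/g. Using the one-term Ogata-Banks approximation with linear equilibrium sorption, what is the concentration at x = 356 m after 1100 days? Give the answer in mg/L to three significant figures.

Retardation factor R = 1 + ρ_b·K_d/n = 1 + 1.91 × 1.1/0.43 = 5.886.
Sorption retards both mechanisms: v_R = v/R = 0.3942 m/day, D_R = D/R = 0.5029 m²/day.
v_R·t = 0.3942 × 1100 = 433.62 m; 2√(D_R t) = 47.04 m; argument = (356 − 433.62)/47.04 = -1.650.
C = C₀ × ½·erfc(-1.650) = 129 × 0.9902 = 128 mg/L.

128 mg/L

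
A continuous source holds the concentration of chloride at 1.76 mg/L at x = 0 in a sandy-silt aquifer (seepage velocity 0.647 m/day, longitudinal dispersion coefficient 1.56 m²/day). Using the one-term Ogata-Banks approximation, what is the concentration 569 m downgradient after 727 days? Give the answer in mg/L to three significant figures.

For a continuous step input, C/C₀ ≈ ½·erfc((x−vt)/(2√(Dt))).
vt = 0.647 × 727 = 470.369 m and 2√(Dt) = 2√(1.56 × 727) = 67.35 m.
Argument (x−vt)/(2√(Dt)) = (569 − 470.369)/67.35 = 1.464; ½·erfc(1.464) = 0.01921.
C = 1.76 × 0.01921 = 0.0338 mg/L.

0.0338 mg/L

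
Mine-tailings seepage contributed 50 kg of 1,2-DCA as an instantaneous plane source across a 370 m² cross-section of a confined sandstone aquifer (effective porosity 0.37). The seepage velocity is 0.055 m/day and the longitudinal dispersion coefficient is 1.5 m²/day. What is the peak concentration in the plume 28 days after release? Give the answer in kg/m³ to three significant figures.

0.0159 kg/m³

The peak of an instantaneous 1D plume sits at x = vt; there the Gaussian factor is 1 and C_max = M/(n_e·A·√(4πDt)), where n_e·A is the pore area the mass is dissolved in.
√(4πDt) = √(4π × 1.5 × 28) = 22.97 m, so C_max = 50/(0.37 × 370 × 22.97) = 0.0159 kg/m³.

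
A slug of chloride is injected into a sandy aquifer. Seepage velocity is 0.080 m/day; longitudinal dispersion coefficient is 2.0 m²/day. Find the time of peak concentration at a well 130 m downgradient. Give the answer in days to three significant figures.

For the 1D instantaneous-source solution, setting ∂C/∂t = 0 at fixed x gives v²t² + 2Dt − x² = 0, so t = (√(D² + v²x²) − D)/v².
√(D² + v²x²) = √(2.0² + 0.080² × 130²) = 10.59; v² = 0.0064.
t = (10.59 − 2.0)/0.0064 = 1340 days (vs. the pure-advection estimate x/v = 1620 d).

1340 days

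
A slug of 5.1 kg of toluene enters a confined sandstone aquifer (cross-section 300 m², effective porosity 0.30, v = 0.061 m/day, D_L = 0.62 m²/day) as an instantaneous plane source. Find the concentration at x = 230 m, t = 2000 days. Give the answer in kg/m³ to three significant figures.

4.32e-05 kg/m³

For an instantaneous plane source, C(x,t) = M/(n_e·A·√(4πDt)) · exp(−(x−vt)²/(4Dt)), with n_e·A the pore (flow) area.
Plume center vt = 0.061 × 2000 = 122 m, so the well at 230 m is 108 m downgradient of the peak.
√(4πDt) = 124.8 m, giving peak height M/(n_e·A·√(4πDt)) = 5.1/(0.30 × 300 × 124.8) = 0.0004541 kg/m³.
(x−vt)²/(4Dt) = (108)²/(4 × 0.62 × 2000) = 2.352; exp(−2.352) = 0.09518.
C = 0.0004541 × 0.09518 = 4.32e-05 kg/m³.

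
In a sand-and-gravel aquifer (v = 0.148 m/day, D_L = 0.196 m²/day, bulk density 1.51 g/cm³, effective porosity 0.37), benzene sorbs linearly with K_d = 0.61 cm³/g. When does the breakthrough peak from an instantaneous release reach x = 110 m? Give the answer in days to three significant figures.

Retardation factor R = 1 + ρ_b·K_d/n = 1 + 1.51 × 0.61/0.37 = 3.489.
Sorption retards both mechanisms: v_R = v/R = 0.04242 m/day, D_R = D/R = 0.05618 m²/day.
Peak time from v_R²t² + 2D_R t − x² = 0: t = (√(D_R² + v_R²x²) − D_R)/v_R².
√(D_R² + v_R²x²) = √(0.05618² + 0.04242² × 110²) = 4.667; v_R² = 0.001799.
t = (4.667 − 0.05618)/0.001799 = 2560 days.

2560 days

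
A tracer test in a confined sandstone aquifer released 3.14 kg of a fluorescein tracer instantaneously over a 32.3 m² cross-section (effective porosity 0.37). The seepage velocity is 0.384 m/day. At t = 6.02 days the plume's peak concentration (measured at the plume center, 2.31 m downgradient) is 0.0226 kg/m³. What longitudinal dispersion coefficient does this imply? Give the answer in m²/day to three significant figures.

1.79 m²/day

At the plume center C_max = M/(n_e·A·√(4πDt)), so D = M²/(4πt·(n_e·A·C_max)²).
n_e·A·C_max = 0.37 × 32.3 × 0.0226 = 0.2701 kg/m.
D = 3.14²/(4π × 6.02 × 0.2701²) = 1.79 m²/day.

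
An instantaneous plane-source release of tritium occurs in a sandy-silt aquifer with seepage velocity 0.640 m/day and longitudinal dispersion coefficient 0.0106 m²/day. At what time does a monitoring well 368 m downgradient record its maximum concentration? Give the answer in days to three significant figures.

For the 1D instantaneous-source solution, setting ∂C/∂t = 0 at fixed x gives v²t² + 2Dt − x² = 0, so t = (√(D² + v²x²) − D)/v².
√(D² + v²x²) = √(0.0106² + 0.640² × 368²) = 235.5; v² = 0.4096.
t = (235.5 − 0.0106)/0.4096 = 575 days (vs. the pure-advection estimate x/v = 575 d).

575 days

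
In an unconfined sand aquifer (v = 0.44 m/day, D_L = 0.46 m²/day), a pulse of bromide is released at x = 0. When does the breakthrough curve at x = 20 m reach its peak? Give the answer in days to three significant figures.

For the 1D instantaneous-source solution, setting ∂C/∂t = 0 at fixed x gives v²t² + 2Dt − x² = 0, so t = (√(D² + v²x²) − D)/v².
√(D² + v²x²) = √(0.46² + 0.44² × 20²) = 8.812; v² = 0.1936.
t = (8.812 − 0.46)/0.1936 = 43.1 days (vs. the pure-advection estimate x/v = 45.5 d).

43.1 days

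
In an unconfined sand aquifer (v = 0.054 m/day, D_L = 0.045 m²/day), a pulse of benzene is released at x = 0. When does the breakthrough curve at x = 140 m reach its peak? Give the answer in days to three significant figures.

2580 days

For the 1D instantaneous-source solution, setting ∂C/∂t = 0 at fixed x gives v²t² + 2Dt − x² = 0, so t = (√(D² + v²x²) − D)/v².
√(D² + v²x²) = √(0.045² + 0.054² × 140²) = 7.560; v² = 0.002916.
t = (7.560 − 0.045)/0.002916 = 2580 days (vs. the pure-advection estimate x/v = 2590 d).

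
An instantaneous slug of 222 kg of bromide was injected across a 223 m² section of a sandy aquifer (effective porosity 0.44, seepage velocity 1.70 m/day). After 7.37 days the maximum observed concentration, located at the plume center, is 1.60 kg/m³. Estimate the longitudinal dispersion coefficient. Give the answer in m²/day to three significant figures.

0.0216 m²/day

At the plume center C_max = M/(n_e·A·√(4πDt)), so D = M²/(4πt·(n_e·A·C_max)²).
n_e·A·C_max = 0.44 × 223 × 1.60 = 157.0 kg/m.
D = 222²/(4π × 7.37 × 157.0²) = 0.0216 m²/day.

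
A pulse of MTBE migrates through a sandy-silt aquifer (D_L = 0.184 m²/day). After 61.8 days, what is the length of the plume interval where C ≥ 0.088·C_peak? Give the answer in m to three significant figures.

The plume is Gaussian with σ = √(2Dt) = √(2 × 0.184 × 61.8) = 4.769 m.
C/C_peak = exp(−Δx²/(2σ²)) = 0.088 ⇒ Δx = σ·√(−2 ln 0.088) = 4.769 × 2.205 = 10.52 m.
Width = 2Δx = 21.0 m.

21.0 m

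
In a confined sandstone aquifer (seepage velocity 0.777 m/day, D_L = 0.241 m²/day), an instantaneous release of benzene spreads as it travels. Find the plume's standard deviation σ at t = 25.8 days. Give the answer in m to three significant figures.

3.53 m

Dispersive spreading gives a Gaussian with σ² = 2Dt; advection only shifts the center.
σ = √(2 × 0.241 × 25.8) = 3.53 m.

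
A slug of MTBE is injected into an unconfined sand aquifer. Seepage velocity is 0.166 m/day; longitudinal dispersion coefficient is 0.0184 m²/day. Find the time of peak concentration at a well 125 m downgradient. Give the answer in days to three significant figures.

For the 1D instantaneous-source solution, setting ∂C/∂t = 0 at fixed x gives v²t² + 2Dt − x² = 0, so t = (√(D² + v²x²) − D)/v².
√(D² + v²x²) = √(0.0184² + 0.166² × 125²) = 20.75; v² = 0.027556.
t = (20.75 − 0.0184)/0.027556 = 752 days (vs. the pure-advection estimate x/v = 753 d).

752 days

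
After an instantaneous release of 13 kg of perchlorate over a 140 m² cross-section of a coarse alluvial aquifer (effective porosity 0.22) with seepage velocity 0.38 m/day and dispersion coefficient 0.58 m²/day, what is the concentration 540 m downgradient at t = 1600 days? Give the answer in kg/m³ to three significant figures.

For an instantaneous plane source, C(x,t) = M/(n_e·A·√(4πDt)) · exp(−(x−vt)²/(4Dt)), with n_e·A the pore (flow) area.
Plume center vt = 0.38 × 1600 = 608 m, so the well at 540 m is 68 m upgradient of the peak.
√(4πDt) = 108.0 m, giving peak height M/(n_e·A·√(4πDt)) = 13/(0.22 × 140 × 108.0) = 0.003908 kg/m³.
(x−vt)²/(4Dt) = (-68)²/(4 × 0.58 × 1600) = 1.246; exp(−1.246) = 0.2877.
C = 0.003908 × 0.2877 = 0.00112 kg/m³.

0.00112 kg/m³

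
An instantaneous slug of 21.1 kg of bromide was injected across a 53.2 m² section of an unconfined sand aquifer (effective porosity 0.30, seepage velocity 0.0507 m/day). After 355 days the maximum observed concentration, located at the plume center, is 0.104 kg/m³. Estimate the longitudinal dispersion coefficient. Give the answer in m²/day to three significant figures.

0.0362 m²/day

At the plume center C_max = M/(n_e·A·√(4πDt)), so D = M²/(4πt·(n_e·A·C_max)²).
n_e·A·C_max = 0.30 × 53.2 × 0.104 = 1.660 kg/m.
D = 21.1²/(4π × 355 × 1.660²) = 0.0362 m²/day.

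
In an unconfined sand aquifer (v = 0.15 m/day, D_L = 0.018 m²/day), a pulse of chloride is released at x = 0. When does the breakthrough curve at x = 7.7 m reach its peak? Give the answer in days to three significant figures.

50.5 days

For the 1D instantaneous-source solution, setting ∂C/∂t = 0 at fixed x gives v²t² + 2Dt − x² = 0, so t = (√(D² + v²x²) − D)/v².
√(D² + v²x²) = √(0.018² + 0.15² × 7.7²) = 1.155; v² = 0.0225.
t = (1.155 − 0.018)/0.0225 = 50.5 days (vs. the pure-advection estimate x/v = 51.3 d).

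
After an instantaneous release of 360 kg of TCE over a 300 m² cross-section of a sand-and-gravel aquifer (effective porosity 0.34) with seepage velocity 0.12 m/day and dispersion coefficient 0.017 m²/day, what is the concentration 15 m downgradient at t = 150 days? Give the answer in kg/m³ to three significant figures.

For an instantaneous plane source, C(x,t) = M/(n_e·A·√(4πDt)) · exp(−(x−vt)²/(4Dt)), with n_e·A the pore (flow) area.
Plume center vt = 0.12 × 150 = 18 m, so the well at 15 m is 3 m upgradient of the peak.
√(4πDt) = 5.661 m, giving peak height M/(n_e·A·√(4πDt)) = 360/(0.34 × 300 × 5.661) = 0.6235 kg/m³.
(x−vt)²/(4Dt) = (-3)²/(4 × 0.017 × 150) = 0.8824; exp(−0.8824) = 0.4138.
C = 0.6235 × 0.4138 = 0.258 kg/m³.

0.258 kg/m³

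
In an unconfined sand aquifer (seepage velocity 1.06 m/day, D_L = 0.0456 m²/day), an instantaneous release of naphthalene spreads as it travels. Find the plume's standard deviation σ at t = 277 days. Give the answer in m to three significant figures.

Dispersive spreading gives a Gaussian with σ² = 2Dt; advection only shifts the center.
σ = √(2 × 0.0456 × 277) = 5.03 m.

5.03 m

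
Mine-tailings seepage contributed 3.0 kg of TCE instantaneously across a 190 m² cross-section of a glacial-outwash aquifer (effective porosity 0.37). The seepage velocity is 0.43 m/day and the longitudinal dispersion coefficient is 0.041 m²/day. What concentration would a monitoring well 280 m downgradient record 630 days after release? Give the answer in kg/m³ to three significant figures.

0.00106 kg/m³

For an instantaneous plane source, C(x,t) = M/(n_e·A·√(4πDt)) · exp(−(x−vt)²/(4Dt)), with n_e·A the pore (flow) area.
Plume center vt = 0.43 × 630 = 270.9 m, so the well at 280 m is 9.1 m downgradient of the peak.
√(4πDt) = 18.02 m, giving peak height M/(n_e·A·√(4πDt)) = 3.0/(0.37 × 190 × 18.02) = 0.002368 kg/m³.
(x−vt)²/(4Dt) = (9.1)²/(4 × 0.041 × 630) = 0.8015; exp(−0.8015) = 0.4487.
C = 0.002368 × 0.4487 = 0.00106 kg/m³.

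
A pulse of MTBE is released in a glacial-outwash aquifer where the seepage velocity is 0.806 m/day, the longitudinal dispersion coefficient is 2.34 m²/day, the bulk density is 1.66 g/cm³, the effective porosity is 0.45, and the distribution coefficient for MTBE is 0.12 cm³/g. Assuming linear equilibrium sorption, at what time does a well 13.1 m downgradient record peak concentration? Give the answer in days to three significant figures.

18.8 days

Retardation factor R = 1 + ρ_b·K_d/n = 1 + 1.66 × 0.12/0.45 = 1.443.
Sorption retards both mechanisms: v_R = v/R = 0.5586 m/day, D_R = D/R = 1.622 m²/day.
Peak time from v_R²t² + 2D_R t − x² = 0: t = (√(D_R² + v_R²x²) − D_R)/v_R².
√(D_R² + v_R²x²) = √(1.622² + 0.5586² × 13.1²) = 7.495; v_R² = 0.3120.
t = (7.495 − 1.622)/0.3120 = 18.8 days.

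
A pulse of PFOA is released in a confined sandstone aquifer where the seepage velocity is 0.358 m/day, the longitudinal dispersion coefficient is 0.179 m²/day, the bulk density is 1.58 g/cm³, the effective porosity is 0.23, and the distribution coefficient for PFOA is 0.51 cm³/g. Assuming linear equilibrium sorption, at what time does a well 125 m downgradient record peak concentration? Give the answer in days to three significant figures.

1570 days

Retardation factor R = 1 + ρ_b·K_d/n = 1 + 1.58 × 0.51/0.23 = 4.503.
Sorption retards both mechanisms: v_R = v/R = 0.07950 m/day, D_R = D/R = 0.03975 m²/day.
Peak time from v_R²t² + 2D_R t − x² = 0: t = (√(D_R² + v_R²x²) − D_R)/v_R².
√(D_R² + v_R²x²) = √(0.03975² + 0.07950² × 125²) = 9.938; v_R² = 0.006320.
t = (9.938 − 0.03975)/0.006320 = 1570 days.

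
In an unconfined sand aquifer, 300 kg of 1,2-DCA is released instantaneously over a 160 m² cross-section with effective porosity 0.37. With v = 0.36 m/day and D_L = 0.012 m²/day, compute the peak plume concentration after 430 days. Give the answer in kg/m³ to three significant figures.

0.629 kg/m³

The peak of an instantaneous 1D plume sits at x = vt; there the Gaussian factor is 1 and C_max = M/(n_e·A·√(4πDt)), where n_e·A is the pore area the mass is dissolved in.
√(4πDt) = √(4π × 0.012 × 430) = 8.052 m, so C_max = 300/(0.37 × 160 × 8.052) = 0.629 kg/m³.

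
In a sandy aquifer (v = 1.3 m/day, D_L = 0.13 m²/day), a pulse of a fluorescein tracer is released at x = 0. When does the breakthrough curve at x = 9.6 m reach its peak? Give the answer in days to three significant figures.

7.31 days

For the 1D instantaneous-source solution, setting ∂C/∂t = 0 at fixed x gives v²t² + 2Dt − x² = 0, so t = (√(D² + v²x²) − D)/v².
√(D² + v²x²) = √(0.13² + 1.3² × 9.6²) = 12.48; v² = 1.69.
t = (12.48 − 0.13)/1.69 = 7.31 days (vs. the pure-advection estimate x/v = 7.38 d).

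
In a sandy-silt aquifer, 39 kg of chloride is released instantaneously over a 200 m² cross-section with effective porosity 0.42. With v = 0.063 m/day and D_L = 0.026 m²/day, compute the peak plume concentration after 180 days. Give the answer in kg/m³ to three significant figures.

0.0605 kg/m³

The peak of an instantaneous 1D plume sits at x = vt; there the Gaussian factor is 1 and C_max = M/(n_e·A·√(4πDt)), where n_e·A is the pore area the mass is dissolved in.
√(4πDt) = √(4π × 0.026 × 180) = 7.669 m, so C_max = 39/(0.42 × 200 × 7.669) = 0.0605 kg/m³.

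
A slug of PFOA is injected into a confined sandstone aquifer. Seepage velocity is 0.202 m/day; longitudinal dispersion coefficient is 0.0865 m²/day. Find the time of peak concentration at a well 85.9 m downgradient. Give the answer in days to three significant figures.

423 days

For the 1D instantaneous-source solution, setting ∂C/∂t = 0 at fixed x gives v²t² + 2Dt − x² = 0, so t = (√(D² + v²x²) − D)/v².
√(D² + v²x²) = √(0.0865² + 0.202² × 85.9²) = 17.35; v² = 0.040804.
t = (17.35 − 0.0865)/0.040804 = 423 days (vs. the pure-advection estimate x/v = 425 d).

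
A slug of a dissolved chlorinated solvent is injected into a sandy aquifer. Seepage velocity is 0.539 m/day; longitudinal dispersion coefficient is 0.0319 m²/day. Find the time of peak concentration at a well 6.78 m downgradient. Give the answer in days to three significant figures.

12.5 days

For the 1D instantaneous-source solution, setting ∂C/∂t = 0 at fixed x gives v²t² + 2Dt − x² = 0, so t = (√(D² + v²x²) − D)/v².
√(D² + v²x²) = √(0.0319² + 0.539² × 6.78²) = 3.655; v² = 0.290521.
t = (3.655 − 0.0319)/0.290521 = 12.5 days (vs. the pure-advection estimate x/v = 12.6 d).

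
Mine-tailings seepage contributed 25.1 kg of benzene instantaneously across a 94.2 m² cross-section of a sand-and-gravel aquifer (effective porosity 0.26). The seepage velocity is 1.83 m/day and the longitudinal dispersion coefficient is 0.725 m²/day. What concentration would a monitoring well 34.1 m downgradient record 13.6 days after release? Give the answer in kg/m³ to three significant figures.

0.0107 kg/m³

For an instantaneous plane source, C(x,t) = M/(n_e·A·√(4πDt)) · exp(−(x−vt)²/(4Dt)), with n_e·A the pore (flow) area.
Plume center vt = 1.83 × 13.6 = 24.888 m, so the well at 34.1 m is 9.212 m downgradient of the peak.
√(4πDt) = 11.13 m, giving peak height M/(n_e·A·√(4πDt)) = 25.1/(0.26 × 94.2 × 11.13) = 0.09208 kg/m³.
(x−vt)²/(4Dt) = (9.212)²/(4 × 0.725 × 13.6) = 2.152; exp(−2.152) = 0.1163.
C = 0.09208 × 0.1163 = 0.0107 kg/m³.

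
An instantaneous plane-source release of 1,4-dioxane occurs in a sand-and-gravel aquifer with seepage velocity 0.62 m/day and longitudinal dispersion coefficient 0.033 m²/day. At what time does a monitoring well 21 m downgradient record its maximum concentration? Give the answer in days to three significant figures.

For the 1D instantaneous-source solution, setting ∂C/∂t = 0 at fixed x gives v²t² + 2Dt − x² = 0, so t = (√(D² + v²x²) − D)/v².
√(D² + v²x²) = √(0.033² + 0.62² × 21²) = 13.02; v² = 0.3844.
t = (13.02 − 0.033)/0.3844 = 33.8 days (vs. the pure-advection estimate x/v = 33.9 d).

33.8 days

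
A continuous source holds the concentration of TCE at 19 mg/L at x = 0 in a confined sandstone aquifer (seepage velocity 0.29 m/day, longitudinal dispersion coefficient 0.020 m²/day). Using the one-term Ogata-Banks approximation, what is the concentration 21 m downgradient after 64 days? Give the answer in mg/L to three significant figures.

1.21 mg/L

For a continuous step input, C/C₀ ≈ ½·erfc((x−vt)/(2√(Dt))).
vt = 0.29 × 64 = 18.56 m and 2√(Dt) = 2√(0.020 × 64) = 2.263 m.
Argument (x−vt)/(2√(Dt)) = (21 − 18.56)/2.263 = 1.078; ½·erfc(1.078) = 0.06369.
C = 19 × 0.06369 = 1.21 mg/L.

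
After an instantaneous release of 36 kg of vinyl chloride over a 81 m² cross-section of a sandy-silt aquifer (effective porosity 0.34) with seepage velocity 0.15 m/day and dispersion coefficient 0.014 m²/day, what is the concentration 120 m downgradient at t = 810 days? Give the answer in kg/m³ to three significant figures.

For an instantaneous plane source, C(x,t) = M/(n_e·A·√(4πDt)) · exp(−(x−vt)²/(4Dt)), with n_e·A the pore (flow) area.
Plume center vt = 0.15 × 810 = 121.5 m, so the well at 120 m is 1.5 m upgradient of the peak.
√(4πDt) = 11.94 m, giving peak height M/(n_e·A·√(4πDt)) = 36/(0.34 × 81 × 11.94) = 0.1095 kg/m³.
(x−vt)²/(4Dt) = (-1.5)²/(4 × 0.014 × 810) = 0.04960; exp(−0.04960) = 0.9516.
C = 0.1095 × 0.9516 = 0.104 kg/m³.

0.104 kg/m³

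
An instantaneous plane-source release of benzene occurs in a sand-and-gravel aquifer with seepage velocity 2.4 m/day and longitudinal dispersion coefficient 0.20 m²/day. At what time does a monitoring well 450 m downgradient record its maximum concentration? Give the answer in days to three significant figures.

187 days

For the 1D instantaneous-source solution, setting ∂C/∂t = 0 at fixed x gives v²t² + 2Dt − x² = 0, so t = (√(D² + v²x²) − D)/v².
√(D² + v²x²) = √(0.20² + 2.4² × 450²) = 1080; v² = 5.76.
t = (1080 − 0.20)/5.76 = 187 days (vs. the pure-advection estimate x/v = 188 d).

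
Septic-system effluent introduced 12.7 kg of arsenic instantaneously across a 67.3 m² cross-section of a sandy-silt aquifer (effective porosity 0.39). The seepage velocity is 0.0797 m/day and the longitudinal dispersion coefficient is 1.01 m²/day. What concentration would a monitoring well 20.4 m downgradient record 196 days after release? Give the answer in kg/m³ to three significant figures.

0.00943 kg/m³

For an instantaneous plane source, C(x,t) = M/(n_e·A·√(4πDt)) · exp(−(x−vt)²/(4Dt)), with n_e·A the pore (flow) area.
Plume center vt = 0.0797 × 196 = 15.6212 m, so the well at 20.4 m is 4.7788 m downgradient of the peak.
√(4πDt) = 49.88 m, giving peak height M/(n_e·A·√(4πDt)) = 12.7/(0.39 × 67.3 × 49.88) = 0.009701 kg/m³.
(x−vt)²/(4Dt) = (4.7788)²/(4 × 1.01 × 196) = 0.02884; exp(−0.02884) = 0.9716.
C = 0.009701 × 0.9716 = 0.00943 kg/m³.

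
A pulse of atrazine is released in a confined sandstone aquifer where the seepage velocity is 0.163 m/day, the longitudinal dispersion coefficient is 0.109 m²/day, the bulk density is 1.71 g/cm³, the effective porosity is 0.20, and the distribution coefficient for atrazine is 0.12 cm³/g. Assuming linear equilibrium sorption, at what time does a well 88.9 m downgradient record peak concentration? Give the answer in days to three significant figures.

1100 days

Retardation factor R = 1 + ρ_b·K_d/n = 1 + 1.71 × 0.12/0.20 = 2.026.
Sorption retards both mechanisms: v_R = v/R = 0.08045 m/day, D_R = D/R = 0.05380 m²/day.
Peak time from v_R²t² + 2D_R t − x² = 0: t = (√(D_R² + v_R²x²) − D_R)/v_R².
√(D_R² + v_R²x²) = √(0.05380² + 0.08045² × 88.9²) = 7.152; v_R² = 0.006472.
t = (7.152 − 0.05380)/0.006472 = 1100 days.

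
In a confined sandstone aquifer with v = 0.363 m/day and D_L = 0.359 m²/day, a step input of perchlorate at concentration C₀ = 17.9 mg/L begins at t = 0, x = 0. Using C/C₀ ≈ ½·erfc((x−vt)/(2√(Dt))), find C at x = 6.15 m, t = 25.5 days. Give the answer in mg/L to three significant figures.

13.7 mg/L

For a continuous step input, C/C₀ ≈ ½·erfc((x−vt)/(2√(Dt))).
vt = 0.363 × 25.5 = 9.2565 m and 2√(Dt) = 2√(0.359 × 25.5) = 6.051 m.
Argument (x−vt)/(2√(Dt)) = (6.15 − 9.2565)/6.051 = -0.5134; ½·erfc(-0.5134) = 0.7661.
C = 17.9 × 0.7661 = 13.7 mg/L.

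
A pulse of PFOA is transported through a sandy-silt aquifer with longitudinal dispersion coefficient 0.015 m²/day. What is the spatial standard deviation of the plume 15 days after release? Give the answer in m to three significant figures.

Dispersive spreading gives a Gaussian with σ² = 2Dt; advection only shifts the center.
σ = √(2 × 0.015 × 15) = 0.671 m.

0.671 m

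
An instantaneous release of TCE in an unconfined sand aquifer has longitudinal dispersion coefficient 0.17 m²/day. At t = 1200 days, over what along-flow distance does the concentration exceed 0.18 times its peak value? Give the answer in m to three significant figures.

74.8 m

The plume is Gaussian with σ = √(2Dt) = √(2 × 0.17 × 1200) = 20.20 m.
C/C_peak = exp(−Δx²/(2σ²)) = 0.18 ⇒ Δx = σ·√(−2 ln 0.18) = 20.20 × 1.852 = 37.41 m.
Width = 2Δx = 74.8 m.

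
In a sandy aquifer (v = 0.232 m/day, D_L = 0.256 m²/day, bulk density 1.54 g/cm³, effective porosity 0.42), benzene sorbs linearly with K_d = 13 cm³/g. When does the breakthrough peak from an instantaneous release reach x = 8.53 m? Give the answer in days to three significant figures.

Retardation factor R = 1 + ρ_b·K_d/n = 1 + 1.54 × 13/0.42 = 48.67.
Sorption retards both mechanisms: v_R = v/R = 0.004767 m/day, D_R = D/R = 0.005260 m²/day.
Peak time from v_R²t² + 2D_R t − x² = 0: t = (√(D_R² + v_R²x²) − D_R)/v_R².
√(D_R² + v_R²x²) = √(0.005260² + 0.004767² × 8.53²) = 0.04100; v_R² = 2.272e-05.
t = (0.04100 − 0.005260)/2.272e-05 = 1570 days.

1570 days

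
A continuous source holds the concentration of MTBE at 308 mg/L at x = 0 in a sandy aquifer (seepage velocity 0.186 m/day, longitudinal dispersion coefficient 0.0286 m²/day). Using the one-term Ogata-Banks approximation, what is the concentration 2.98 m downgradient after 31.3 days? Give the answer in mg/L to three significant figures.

For a continuous step input, C/C₀ ≈ ½·erfc((x−vt)/(2√(Dt))).
vt = 0.186 × 31.3 = 5.8218 m and 2√(Dt) = 2√(0.0286 × 31.3) = 1.892 m.
Argument (x−vt)/(2√(Dt)) = (2.98 − 5.8218)/1.892 = -1.502; ½·erfc(-1.502) = 0.9832.
C = 308 × 0.9832 = 303 mg/L.

303 mg/L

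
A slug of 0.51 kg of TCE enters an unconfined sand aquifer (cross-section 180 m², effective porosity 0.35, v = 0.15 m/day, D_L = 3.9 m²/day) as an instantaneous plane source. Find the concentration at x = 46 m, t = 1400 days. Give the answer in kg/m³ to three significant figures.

For an instantaneous plane source, C(x,t) = M/(n_e·A·√(4πDt)) · exp(−(x−vt)²/(4Dt)), with n_e·A the pore (flow) area.
Plume center vt = 0.15 × 1400 = 210 m, so the well at 46 m is 164 m upgradient of the peak.
√(4πDt) = 261.9 m, giving peak height M/(n_e·A·√(4πDt)) = 0.51/(0.35 × 180 × 261.9) = 3.091e-05 kg/m³.
(x−vt)²/(4Dt) = (-164)²/(4 × 3.9 × 1400) = 1.232; exp(−1.232) = 0.2917.
C = 3.091e-05 × 0.2917 = 9.02e-06 kg/m³.

9.02e-06 kg/m³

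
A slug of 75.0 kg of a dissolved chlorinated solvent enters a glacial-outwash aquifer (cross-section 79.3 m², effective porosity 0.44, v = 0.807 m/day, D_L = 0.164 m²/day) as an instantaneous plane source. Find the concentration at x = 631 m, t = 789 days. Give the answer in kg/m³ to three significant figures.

For an instantaneous plane source, C(x,t) = M/(n_e·A·√(4πDt)) · exp(−(x−vt)²/(4Dt)), with n_e·A the pore (flow) area.
Plume center vt = 0.807 × 789 = 636.723 m, so the well at 631 m is 5.723 m upgradient of the peak.
√(4πDt) = 40.32 m, giving peak height M/(n_e·A·√(4πDt)) = 75.0/(0.44 × 79.3 × 40.32) = 0.05331 kg/m³.
(x−vt)²/(4Dt) = (-5.723)²/(4 × 0.164 × 789) = 0.06328; exp(−0.06328) = 0.9387.
C = 0.05331 × 0.9387 = 0.0500 kg/m³.

0.0500 kg/m³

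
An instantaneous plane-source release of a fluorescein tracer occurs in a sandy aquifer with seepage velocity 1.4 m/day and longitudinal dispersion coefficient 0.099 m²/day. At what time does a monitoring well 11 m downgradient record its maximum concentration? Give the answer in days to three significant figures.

7.81 days

For the 1D instantaneous-source solution, setting ∂C/∂t = 0 at fixed x gives v²t² + 2Dt − x² = 0, so t = (√(D² + v²x²) − D)/v².
√(D² + v²x²) = √(0.099² + 1.4² × 11²) = 15.40; v² = 1.96.
t = (15.40 − 0.099)/1.96 = 7.81 days (vs. the pure-advection estimate x/v = 7.86 d).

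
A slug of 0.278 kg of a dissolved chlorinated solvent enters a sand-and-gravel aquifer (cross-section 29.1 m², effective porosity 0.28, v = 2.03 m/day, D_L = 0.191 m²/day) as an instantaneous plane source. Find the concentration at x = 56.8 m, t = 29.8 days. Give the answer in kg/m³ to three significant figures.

0.00222 kg/m³

For an instantaneous plane source, C(x,t) = M/(n_e·A·√(4πDt)) · exp(−(x−vt)²/(4Dt)), with n_e·A the pore (flow) area.
Plume center vt = 2.03 × 29.8 = 60.494 m, so the well at 56.8 m is 3.694 m upgradient of the peak.
√(4πDt) = 8.457 m, giving peak height M/(n_e·A·√(4πDt)) = 0.278/(0.28 × 29.1 × 8.457) = 0.004034 kg/m³.
(x−vt)²/(4Dt) = (-3.694)²/(4 × 0.191 × 29.8) = 0.5994; exp(−0.5994) = 0.5491.
C = 0.004034 × 0.5491 = 0.00222 kg/m³.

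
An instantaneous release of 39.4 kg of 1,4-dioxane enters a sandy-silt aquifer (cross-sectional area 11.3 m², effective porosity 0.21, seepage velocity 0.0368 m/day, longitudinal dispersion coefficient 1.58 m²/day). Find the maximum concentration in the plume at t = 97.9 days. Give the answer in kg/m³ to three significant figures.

The peak of an instantaneous 1D plume sits at x = vt; there the Gaussian factor is 1 and C_max = M/(n_e·A·√(4πDt)), where n_e·A is the pore area the mass is dissolved in.
√(4πDt) = √(4π × 1.58 × 97.9) = 44.09 m, so C_max = 39.4/(0.21 × 11.3 × 44.09) = 0.377 kg/m³.

0.377 kg/m³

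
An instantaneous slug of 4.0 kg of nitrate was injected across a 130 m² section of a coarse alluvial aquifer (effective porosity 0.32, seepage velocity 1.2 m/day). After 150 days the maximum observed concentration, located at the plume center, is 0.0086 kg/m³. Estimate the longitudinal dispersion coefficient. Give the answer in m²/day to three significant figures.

At the plume center C_max = M/(n_e·A·√(4πDt)), so D = M²/(4πt·(n_e·A·C_max)²).
n_e·A·C_max = 0.32 × 130 × 0.0086 = 0.3578 kg/m.
D = 4.0²/(4π × 150 × 0.3578²) = 0.0663 m²/day.

0.0663 m²/day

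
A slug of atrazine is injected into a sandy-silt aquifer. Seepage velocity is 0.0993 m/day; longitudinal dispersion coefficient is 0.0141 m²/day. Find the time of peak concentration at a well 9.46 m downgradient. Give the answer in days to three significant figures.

For the 1D instantaneous-source solution, setting ∂C/∂t = 0 at fixed x gives v²t² + 2Dt − x² = 0, so t = (√(D² + v²x²) − D)/v².
√(D² + v²x²) = √(0.0141² + 0.0993² × 9.46²) = 0.9395; v² = 0.00986049.
t = (0.9395 − 0.0141)/0.00986049 = 93.8 days (vs. the pure-advection estimate x/v = 95.3 d).

93.8 days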